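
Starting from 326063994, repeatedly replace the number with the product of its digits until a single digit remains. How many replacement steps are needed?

326063994 → 0 (1 step)

1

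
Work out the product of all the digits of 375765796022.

0

3×7×5×7×6×5×7×9×6×0×2×2 = 0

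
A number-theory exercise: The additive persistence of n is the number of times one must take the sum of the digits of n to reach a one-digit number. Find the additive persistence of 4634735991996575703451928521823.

2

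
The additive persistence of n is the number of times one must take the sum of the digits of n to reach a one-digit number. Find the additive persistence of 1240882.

1240882 → 25 → 7 (2 steps)

2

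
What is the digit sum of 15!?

15! = 1307674368000
Sum of its 13 digits: 45.

45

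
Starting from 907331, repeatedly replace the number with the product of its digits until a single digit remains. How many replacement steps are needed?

1

907331 → 0 (1 step)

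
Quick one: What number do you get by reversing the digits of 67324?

Reversing 67324 gives 42376.

42376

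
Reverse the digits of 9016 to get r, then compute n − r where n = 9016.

2907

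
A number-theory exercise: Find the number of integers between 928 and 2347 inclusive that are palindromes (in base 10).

22

The integers in [928, 2347] that are palindromes (in base 10): 929, 939, 949, 959, 969, 979, …, 2222, 2332.
22 qualify.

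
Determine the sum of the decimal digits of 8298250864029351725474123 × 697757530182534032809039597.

206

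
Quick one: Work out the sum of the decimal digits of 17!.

63

17! = 355687428096000
Sum of its 15 digits: 63.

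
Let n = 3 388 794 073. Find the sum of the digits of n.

52

3+3+8+8+7+9+4+0+7+3 = 52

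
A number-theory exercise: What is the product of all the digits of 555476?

5×5×5×4×7×6 = 21000

21000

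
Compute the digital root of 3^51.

9

The digital root of n equals n mod 9 (or 9 when 9 | n), so we need 3^51 mod 9.
3^51 ≡ 0 (mod 9), so the digital root is 9.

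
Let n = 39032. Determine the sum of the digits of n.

17

3+9+0+3+2 = 17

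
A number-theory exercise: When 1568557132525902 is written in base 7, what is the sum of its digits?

1568557132525902 in base 7 is 651251340662651001.
Digit sum: 6+5+1+2+5+1+3+4+0+6+6+2+6+5+1+0+0+1 = 54.

54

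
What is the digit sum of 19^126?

730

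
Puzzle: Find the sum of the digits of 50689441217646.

5+0+6+8+9+4+4+1+2+1+7+6+4+6 = 63

63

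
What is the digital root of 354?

3+5+4 = 12
1+2 = 3

3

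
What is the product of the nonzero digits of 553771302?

22050

5×5×3×7×7×1×3×2 = 22050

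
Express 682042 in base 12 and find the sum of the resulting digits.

42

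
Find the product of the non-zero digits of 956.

270

9×5×6 = 270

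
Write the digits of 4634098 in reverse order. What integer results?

Reversing 4634098 gives 8904364.

8904364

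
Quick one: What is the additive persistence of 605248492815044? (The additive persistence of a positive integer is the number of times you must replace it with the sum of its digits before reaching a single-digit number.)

605248492815044 → 62 → 8 (2 steps)

2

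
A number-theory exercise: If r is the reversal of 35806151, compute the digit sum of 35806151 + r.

Reversal of 35806151 is 15160853; 35806151 + 15160853 = 50967004.
Digit sum of 50967004: 5+0+9+6+7+0+0+4 = 31.

31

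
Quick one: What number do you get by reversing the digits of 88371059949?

94995017388

Reversing 88371059949 gives 94995017388.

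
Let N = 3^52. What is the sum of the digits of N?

117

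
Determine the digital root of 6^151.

9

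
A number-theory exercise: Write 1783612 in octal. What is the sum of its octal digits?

1783612 in base 8 is 6633474.
Digit sum: 6+6+3+3+4+7+4 = 33.

33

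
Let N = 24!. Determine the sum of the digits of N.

81

24! = 620448401733239439360000
Sum of its 24 digits: 81.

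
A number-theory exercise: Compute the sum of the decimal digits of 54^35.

261

54^35 = 4303101535863398457968290973025671914117761550532676811751424
Sum of its 61 digits: 261.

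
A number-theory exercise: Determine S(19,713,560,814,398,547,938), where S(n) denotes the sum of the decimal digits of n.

101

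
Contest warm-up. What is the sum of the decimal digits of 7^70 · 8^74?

565

7^70 · 8^74 = 967212361486521420576785225282575838621218947961464680397389729336155840734996610215460506359063830609024178707802333114269696
Sum of its 126 digits: 565.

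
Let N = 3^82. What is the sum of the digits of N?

198

3^82 = 1330279464729113309844748891857449678409
Sum of its 40 digits: 198.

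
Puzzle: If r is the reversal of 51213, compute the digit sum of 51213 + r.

24

Reversal of 51213 is 31215; 51213 + 31215 = 82428.
Digit sum of 82428: 8+2+4+2+8 = 24.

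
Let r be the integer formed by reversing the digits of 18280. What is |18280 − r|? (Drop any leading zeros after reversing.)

9999

Reverse of 18280 is 8281.
|18280 − 8281| = 9999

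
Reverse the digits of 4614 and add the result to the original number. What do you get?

Reverse of 4614 is 4164.
4614 + 4164 = 8778

8778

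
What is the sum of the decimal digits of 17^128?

739

17^128 = 31438508665248587260582831903168193798224918146861981871343795372991732345781536726224251645729386355831780309674298407083784970278050966323510245488971991041
Sum of its 158 digits: 739.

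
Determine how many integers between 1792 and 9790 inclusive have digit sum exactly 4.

10

The integers in [1792, 9790] that have digit sum exactly 4: 2002, 2011, 2020, 2101, 2110, 2200, 3001, 3010, 3100, 4000.
10 qualify.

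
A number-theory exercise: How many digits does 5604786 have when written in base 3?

5604786 in base 3 is 101112202022200, which has 15 digits.

15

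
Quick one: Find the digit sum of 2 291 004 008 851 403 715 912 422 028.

2+2+9+1+0+0+4+0+0+8+8+5+1+4+0+3+7+1+5+9+1+2+4+2+2+0+2+8 = 90

90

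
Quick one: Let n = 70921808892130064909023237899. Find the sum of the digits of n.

129

7+0+9+2+1+8+0+8+8+9+2+1+3+0+0+6+4+9+0+9+0+2+3+2+3+7+8+9+9 = 129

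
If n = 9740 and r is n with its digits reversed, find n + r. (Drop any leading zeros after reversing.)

10219

Reverse of 9740 is 479.
9740 + 479 = 10219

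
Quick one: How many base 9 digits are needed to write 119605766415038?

15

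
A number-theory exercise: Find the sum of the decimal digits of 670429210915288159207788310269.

132

6+7+0+4+2+9+2+1+0+9+1+5+2+8+8+1+5+9+2+0+7+7+8+8+3+1+0+2+6+9 = 132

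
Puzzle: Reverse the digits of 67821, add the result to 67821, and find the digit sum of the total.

30

Reversal of 67821 is 12876; 67821 + 12876 = 80697.
Digit sum of 80697: 8+0+6+9+7 = 30.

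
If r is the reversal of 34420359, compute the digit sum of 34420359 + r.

33

Reversal of 34420359 is 95302443; 34420359 + 95302443 = 129722802.
Digit sum of 129722802: 1+2+9+7+2+2+8+0+2 = 33.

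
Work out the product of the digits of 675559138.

6×7×5×5×5×9×1×3×8 = 1134000

1134000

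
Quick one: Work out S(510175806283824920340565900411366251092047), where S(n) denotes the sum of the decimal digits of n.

5+1+0+1+7+5+8+0+6+2+8+3+8+2+4+9+2+0+3+4+0+5+6+5+9+0+0+4+1+1+3+6+6+2+5+1+0+9+2+0+4+7 = 154

154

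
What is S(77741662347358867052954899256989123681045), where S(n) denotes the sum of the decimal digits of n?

211

7+7+7+4+1+6+6+2+3+4+7+3+5+8+8+6+7+0+5+2+9+5+4+8+9+9+2+5+6+9+8+9+1+2+3+6+8+1+0+4+5 = 211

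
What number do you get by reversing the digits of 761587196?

691785167

Reversing 761587196 gives 691785167.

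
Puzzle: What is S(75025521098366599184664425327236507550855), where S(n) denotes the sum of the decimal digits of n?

7+5+0+2+5+5+2+1+0+9+8+3+6+6+5+9+9+1+8+4+6+6+4+4+2+5+3+2+7+2+3+6+5+0+7+5+5+0+8+5+5 = 185

185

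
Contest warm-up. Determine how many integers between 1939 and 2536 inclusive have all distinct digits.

277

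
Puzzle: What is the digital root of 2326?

2+3+2+6 = 13
1+3 = 4

4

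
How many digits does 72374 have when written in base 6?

72374 in base 6 is 1315022, which has 7 digits.

7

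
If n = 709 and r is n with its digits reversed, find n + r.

Reverse of 709 is 907.
709 + 907 = 1616

1616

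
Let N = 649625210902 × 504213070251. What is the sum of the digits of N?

84

649625210902 × 504213070251 = 327549522101350817076402
Sum of its 24 digits: 84.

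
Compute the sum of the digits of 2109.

12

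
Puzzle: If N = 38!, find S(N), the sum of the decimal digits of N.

108

38! = 523022617466601111760007224100074291200000000
Sum of its 45 digits: 108.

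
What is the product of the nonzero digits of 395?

3×9×5 = 135

135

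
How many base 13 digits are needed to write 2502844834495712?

14

2502844834495712 in base 13 is 835723417CA945, which has 14 digits.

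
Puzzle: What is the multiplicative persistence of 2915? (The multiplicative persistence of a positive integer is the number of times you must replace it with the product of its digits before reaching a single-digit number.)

2

2915 → 90 → 0 (2 steps)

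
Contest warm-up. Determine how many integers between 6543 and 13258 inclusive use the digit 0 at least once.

The integers in [6543, 13258] that use the digit 0 at least once: 6550, 6560, 6570, 6580, 6590, 6600, …, 13240, 13250.
2570 qualify.

2570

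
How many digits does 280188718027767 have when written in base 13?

280188718027767 in base 13 is C0458B4C8A643, which has 13 digits.

13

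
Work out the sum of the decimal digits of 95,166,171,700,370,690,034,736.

9+5+1+6+6+1+7+1+7+0+0+3+7+0+6+9+0+0+3+4+7+3+6 = 91

91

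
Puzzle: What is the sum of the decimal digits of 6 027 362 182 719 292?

6+0+2+7+3+6+2+1+8+2+7+1+9+2+9+2 = 67

67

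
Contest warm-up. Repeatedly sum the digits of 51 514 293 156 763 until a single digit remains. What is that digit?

4

5+1+5+1+4+2+9+3+1+5+6+7+6+3 = 58
5+8 = 13
1+3 = 4
(Equivalently, 51 514 293 156 763 mod 9 = 4.)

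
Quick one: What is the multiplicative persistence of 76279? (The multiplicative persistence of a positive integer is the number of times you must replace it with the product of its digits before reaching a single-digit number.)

3

76279 → 5292 → 180 → 0 (3 steps)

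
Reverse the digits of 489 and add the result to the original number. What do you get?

Reverse of 489 is 984.
489 + 984 = 1473

1473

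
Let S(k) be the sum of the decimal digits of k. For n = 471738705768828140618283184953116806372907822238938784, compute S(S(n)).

15

First digit sum: 258.
2+5+8 = 15.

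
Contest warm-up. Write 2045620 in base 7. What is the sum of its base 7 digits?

2045620 in base 7 is 23246623.
Digit sum: 2+3+2+4+6+6+2+3 = 28.

28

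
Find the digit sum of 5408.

17

5+4+0+8 = 17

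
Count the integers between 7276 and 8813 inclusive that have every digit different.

798

The integers in [7276, 8813] that have every digit different: 7280, 7281, 7283, 7284, 7285, 7286, …, 8795, 8796.
798 qualify.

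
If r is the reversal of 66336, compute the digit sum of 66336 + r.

21

Reversal of 66336 is 63366; 66336 + 63366 = 129702.
Digit sum of 129702: 1+2+9+7+0+2 = 21.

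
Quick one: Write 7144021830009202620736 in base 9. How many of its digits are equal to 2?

2

7144021830009202620736 in base 9 is 72254704017175474643404.
The digit 2 appears 2 times.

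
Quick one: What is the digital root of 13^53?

The digital root of n equals n mod 9 (or 9 when 9 | n), so we need 13^53 mod 9.
13^53 ≡ 7 (mod 9), so the digital root is 7.

7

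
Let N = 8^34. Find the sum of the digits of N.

118

8^34 = 5070602400912917605986812821504
Sum of its 31 digits: 118.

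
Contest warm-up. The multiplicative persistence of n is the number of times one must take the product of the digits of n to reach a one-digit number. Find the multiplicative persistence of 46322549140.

46322549140 → 0 (1 step)

1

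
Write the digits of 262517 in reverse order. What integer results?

715262

Reversing 262517 gives 715262.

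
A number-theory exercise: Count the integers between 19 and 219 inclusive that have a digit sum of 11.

19

The integers in [19, 219] that have a digit sum of 11: 29, 38, 47, 56, 65, 74, …, 209, 218.
19 qualify.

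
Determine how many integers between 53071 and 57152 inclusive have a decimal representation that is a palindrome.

40

The integers in [53071, 57152] that have a decimal representation that is a palindrome: 53135, 53235, 53335, 53435, 53535, 53635, …, 56965, 57075.
40 qualify.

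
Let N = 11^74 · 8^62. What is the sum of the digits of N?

562

11^74 · 8^62 = 11340648640645239260848184430997024711582537405572593363444071361414072240117507460776676205584199504432895277168536427445612680577024
Sum of its 134 digits: 562.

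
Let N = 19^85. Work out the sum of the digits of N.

19^85 = 4943745220665013416622130055650473263726757930236695311442483036762574572597089739422226505532147191437533699
Sum of its 109 digits: 460.

460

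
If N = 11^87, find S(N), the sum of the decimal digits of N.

11^87 = 3991752525806366807142706250946898793976707904191394898908669641212605833694395345300019971
Sum of its 91 digits: 440.

440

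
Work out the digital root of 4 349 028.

3

4+3+4+9+0+2+8 = 30
3+0 = 3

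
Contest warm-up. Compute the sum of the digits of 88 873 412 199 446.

8+8+8+7+3+4+1+2+1+9+9+4+4+6 = 74

74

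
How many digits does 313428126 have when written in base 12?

313428126 in base 12 is 88B72026, which has 8 digits.

8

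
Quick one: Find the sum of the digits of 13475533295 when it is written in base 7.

13475533295 in base 7 is 654636100040.
Digit sum: 6+5+4+6+3+6+1+0+0+0+4+0 = 35.

35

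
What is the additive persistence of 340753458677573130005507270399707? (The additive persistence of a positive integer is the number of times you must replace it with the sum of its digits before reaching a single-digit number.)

340753458677573130005507270399707 → 139 → 13 → 4 (3 steps)

3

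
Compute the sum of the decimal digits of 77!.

432

77! = 145183092028285869634070784086308284983740379224208358846781574688061991349156420080065207861248000000000000000000
Sum of its 114 digits: 432.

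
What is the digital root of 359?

3+5+9 = 17
1+7 = 8
(Equivalently, 359 mod 9 = 8.)

8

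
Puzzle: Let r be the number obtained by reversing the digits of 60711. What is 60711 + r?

72417

Reverse of 60711 is 11706.
60711 + 11706 = 72417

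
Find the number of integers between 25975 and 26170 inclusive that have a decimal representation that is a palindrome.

The integers in [25975, 26170] that have a decimal representation that is a palindrome: 26062, 26162.
2 qualify.

2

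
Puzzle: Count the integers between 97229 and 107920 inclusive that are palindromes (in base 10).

36

The integers in [97229, 107920] that are palindromes (in base 10): 97279, 97379, 97479, 97579, 97679, 97779, …, 106601, 107701.
36 qualify.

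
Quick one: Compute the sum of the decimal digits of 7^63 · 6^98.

7^63 · 6^98 = 3162270804690553322784790115584225375361986772090540127395749166831374051970980058403633136083821765025185389794308097659149221888
Sum of its 130 digits: 576.

576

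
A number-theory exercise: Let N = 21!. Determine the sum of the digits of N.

63

21! = 51090942171709440000
Sum of its 20 digits: 63.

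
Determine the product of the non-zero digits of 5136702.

1260

5×1×3×6×7×2 = 1260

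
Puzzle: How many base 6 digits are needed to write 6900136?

6900136 in base 6 is 403521024, which has 9 digits.

9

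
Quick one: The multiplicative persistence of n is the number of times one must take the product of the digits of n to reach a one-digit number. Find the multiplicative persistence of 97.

97 → 63 → 18 → 8 (3 steps)

3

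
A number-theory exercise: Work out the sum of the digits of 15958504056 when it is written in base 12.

44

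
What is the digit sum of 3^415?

3^415 = 1012326740077382621188858573665831828974624433754571204661073234805943204205707224999879792724273689451888702641841893221278771976316855027809585261345272131315298533804101624289241775335478656164907
Sum of its 199 digits: 891.

891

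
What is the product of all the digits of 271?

14

2×7×1 = 14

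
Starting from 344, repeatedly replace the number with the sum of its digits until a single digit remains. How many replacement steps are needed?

344 → 11 → 2 (2 steps)

2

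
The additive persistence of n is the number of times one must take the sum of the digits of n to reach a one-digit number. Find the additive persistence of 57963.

57963 → 30 → 3 (2 steps)

2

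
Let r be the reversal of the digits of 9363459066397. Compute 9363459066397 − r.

Reverse of 9363459066397 is 7936609543639.
9363459066397 − 7936609543639 = 1426849522758

1426849522758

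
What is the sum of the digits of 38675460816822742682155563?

3+8+6+7+5+4+6+0+8+1+6+8+2+2+7+4+2+6+8+2+1+5+5+5+6+3 = 120

120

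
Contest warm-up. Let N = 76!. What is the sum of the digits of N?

441

76! = 1885494701666050254987932260861146558230394535379329335672487982961844043495537923117729972224000000000000000000
Sum of its 112 digits: 441.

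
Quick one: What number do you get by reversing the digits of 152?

251

Reversing 152 gives 251.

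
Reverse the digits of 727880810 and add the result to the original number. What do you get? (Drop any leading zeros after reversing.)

745969537

Reverse of 727880810 is 18088727.
727880810 + 18088727 = 745969537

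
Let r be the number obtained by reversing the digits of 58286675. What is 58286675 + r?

Reverse of 58286675 is 57668285.
58286675 + 57668285 = 115954960

115954960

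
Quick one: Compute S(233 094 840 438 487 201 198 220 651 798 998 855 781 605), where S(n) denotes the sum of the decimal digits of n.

2+3+3+0+9+4+8+4+0+4+3+8+4+8+7+2+0+1+1+9+8+2+2+0+6+5+1+7+9+8+9+9+8+8+5+5+7+8+1+6+0+5 = 199

199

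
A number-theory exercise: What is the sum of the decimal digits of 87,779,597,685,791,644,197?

126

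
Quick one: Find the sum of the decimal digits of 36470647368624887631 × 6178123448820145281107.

36470647368624887631 × 6178123448820145281107 = 225320161701752147127741400006162782287517
Sum of its 42 digits: 144.

144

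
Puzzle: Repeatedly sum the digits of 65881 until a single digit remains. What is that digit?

6+5+8+8+1 = 28
2+8 = 10
1+0 = 1

1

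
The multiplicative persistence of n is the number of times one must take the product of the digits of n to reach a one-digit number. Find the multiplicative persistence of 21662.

3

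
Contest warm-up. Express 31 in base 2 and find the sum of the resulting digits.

31 in base 2 is 11111.
Digit sum: 1+1+1+1+1 = 5.

5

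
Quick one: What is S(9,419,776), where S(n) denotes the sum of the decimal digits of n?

43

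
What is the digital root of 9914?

5

9+9+1+4 = 23
2+3 = 5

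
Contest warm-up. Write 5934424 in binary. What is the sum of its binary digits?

5934424 in base 2 is 10110101000110101011000.
Digit sum: 1+0+1+1+0+1+0+1+0+0+0+1+1+0+1+0+1+0+1+1+0+0+0 = 11.

11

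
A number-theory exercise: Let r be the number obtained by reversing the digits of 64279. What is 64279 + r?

161525

Reverse of 64279 is 97246.
64279 + 97246 = 161525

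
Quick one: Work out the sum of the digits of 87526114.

34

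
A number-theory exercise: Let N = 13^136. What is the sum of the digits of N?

13^136 = 31354213678733635911164650912479057287232380108133268143361865784085839771102774695632601950948771908816812831552943801338010611629529997455360988164641
Sum of its 152 digits: 670.

670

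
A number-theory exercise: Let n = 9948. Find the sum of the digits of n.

9+9+4+8 = 30

30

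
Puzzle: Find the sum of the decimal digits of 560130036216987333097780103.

101

5+6+0+1+3+0+0+3+6+2+1+6+9+8+7+3+3+3+0+9+7+7+8+0+1+0+3 = 101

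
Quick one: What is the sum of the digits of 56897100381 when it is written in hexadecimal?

56897100381 in base 16 is D3F54DA5D.
Digit sum: 13+3+15+5+4+13+10+5+13 = 81.

81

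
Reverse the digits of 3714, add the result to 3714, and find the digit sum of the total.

30

Reversal of 3714 is 4173; 3714 + 4173 = 7887.
Digit sum of 7887: 7+8+8+7 = 30.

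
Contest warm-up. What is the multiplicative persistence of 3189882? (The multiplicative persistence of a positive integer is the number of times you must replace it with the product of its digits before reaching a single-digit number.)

3189882 → 27648 → 2688 → 768 → 336 → 54 → 20 → 0 (7 steps)

7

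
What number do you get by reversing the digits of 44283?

Reversing 44283 gives 38244.

38244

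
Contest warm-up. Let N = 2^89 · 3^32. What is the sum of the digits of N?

2^89 · 3^32 = 1146963942691925411824982234671089495048192
Sum of its 43 digits: 198.

198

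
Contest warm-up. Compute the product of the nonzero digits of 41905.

180

4×1×9×5 = 180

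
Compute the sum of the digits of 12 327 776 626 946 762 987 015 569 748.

152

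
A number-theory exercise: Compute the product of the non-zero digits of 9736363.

61236

9×7×3×6×3×6×3 = 61236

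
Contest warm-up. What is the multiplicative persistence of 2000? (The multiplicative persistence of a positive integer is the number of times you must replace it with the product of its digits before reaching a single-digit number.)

2000 → 0 (1 step)

1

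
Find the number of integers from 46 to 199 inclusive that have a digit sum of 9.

The integers in [46, 199] that have a digit sum of 9: 54, 63, 72, 81, 90, 108, …, 171, 180.
14 qualify.

14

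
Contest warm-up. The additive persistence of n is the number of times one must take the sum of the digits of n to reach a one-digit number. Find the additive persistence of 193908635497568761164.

2

193908635497568761164 → 108 → 9 (2 steps)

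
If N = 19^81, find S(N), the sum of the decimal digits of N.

19^81 = 37935138777825626081921793537883175111660882975396868589425211875005368072659738180509867983917766065619
Sum of its 104 digits: 523.

523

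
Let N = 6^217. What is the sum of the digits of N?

6^217 = 7224725205889410649212540341143700420020396160744719346148727326870123334263820738224512851407547149623920737629697012475969154152959371374689816692007936300343137140736
Sum of its 169 digits: 693.

693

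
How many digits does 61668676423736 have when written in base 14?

61668676423736 in base 14 is 1132ACBD3D0A4, which has 13 digits.

13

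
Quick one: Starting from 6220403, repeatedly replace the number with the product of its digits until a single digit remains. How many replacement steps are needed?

6220403 → 0 (1 step)

1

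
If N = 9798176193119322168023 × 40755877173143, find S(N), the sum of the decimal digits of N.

9798176193119322168023 × 40755877173143 = 399333265447584961208577519309006289
Sum of its 36 digits: 172.

172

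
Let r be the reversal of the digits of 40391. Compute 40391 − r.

Reverse of 40391 is 19304.
40391 − 19304 = 21087

21087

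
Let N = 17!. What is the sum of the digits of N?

17! = 355687428096000
Sum of its 15 digits: 63.

63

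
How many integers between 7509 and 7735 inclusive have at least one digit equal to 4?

The integers in [7509, 7735] that have at least one digit equal to 4: 7514, 7524, 7534, 7540, 7541, 7542, …, 7724, 7734.
41 qualify.

41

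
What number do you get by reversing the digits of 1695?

5961

Reversing 1695 gives 5961.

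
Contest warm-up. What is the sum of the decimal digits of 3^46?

108

3^46 = 8862938119652501095929
Sum of its 22 digits: 108.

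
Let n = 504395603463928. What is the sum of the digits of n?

5+0+4+3+9+5+6+0+3+4+6+3+9+2+8 = 67

67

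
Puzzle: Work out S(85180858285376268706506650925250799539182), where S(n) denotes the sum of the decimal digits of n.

8+5+1+8+0+8+5+8+2+8+5+3+7+6+2+6+8+7+0+6+5+0+6+6+5+0+9+2+5+2+5+0+7+9+9+5+3+9+1+8+2 = 201

201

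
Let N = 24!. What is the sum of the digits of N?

24! = 620448401733239439360000
Sum of its 24 digits: 81.

81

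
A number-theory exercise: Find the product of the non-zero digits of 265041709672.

2×6×5×4×1×7×9×6×7×2 = 1270080

1270080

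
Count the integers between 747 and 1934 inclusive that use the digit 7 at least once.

346

The integers in [747, 1934] that use the digit 7 at least once: 747, 748, 749, 750, 751, 752, …, 1917, 1927.
346 qualify.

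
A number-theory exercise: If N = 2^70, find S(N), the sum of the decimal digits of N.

70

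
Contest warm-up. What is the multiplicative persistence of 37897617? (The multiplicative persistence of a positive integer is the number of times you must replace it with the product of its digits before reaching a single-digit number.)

3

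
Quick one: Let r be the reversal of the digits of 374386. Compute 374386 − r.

Reverse of 374386 is 683473.
374386 − 683473 = -309087

-309087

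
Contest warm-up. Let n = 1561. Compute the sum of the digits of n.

13

1+5+6+1 = 13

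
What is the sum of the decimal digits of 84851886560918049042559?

8+4+8+5+1+8+8+6+5+6+0+9+1+8+0+4+9+0+4+2+5+5+9 = 115

115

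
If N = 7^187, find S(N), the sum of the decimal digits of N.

736

7^187 = 107977553360979671039059780865956653364244620013381015189483997224402838847174791454409973772716892502021539903543029012599575248169595965353812536306626667543
Sum of its 159 digits: 736.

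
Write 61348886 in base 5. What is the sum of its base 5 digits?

61348886 in base 5 is 111201131021.
Digit sum: 1+1+1+2+0+1+1+3+1+0+2+1 = 14.

14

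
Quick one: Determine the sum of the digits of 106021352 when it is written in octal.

106021352 in base 8 is 624340750.
Digit sum: 6+2+4+3+4+0+7+5+0 = 31.

31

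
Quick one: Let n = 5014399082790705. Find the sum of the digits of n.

69

5+0+1+4+3+9+9+0+8+2+7+9+0+7+0+5 = 69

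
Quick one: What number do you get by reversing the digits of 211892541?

145298112

Reversing 211892541 gives 145298112.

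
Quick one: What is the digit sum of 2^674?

913

2^674 = 78382132970517478991165606422426233672355708521949855379734648809861125861064803929830588940942115354940041435601982738271645192059633193360683542052684438972998018132574030730004068581526319939960438784
Sum of its 203 digits: 913.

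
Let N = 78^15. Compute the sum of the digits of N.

117

78^15 = 24066838317339048730709164032
Sum of its 29 digits: 117.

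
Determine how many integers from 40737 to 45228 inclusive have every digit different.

The integers in [40737, 45228] that have every digit different: 40738, 40739, 40751, 40752, 40753, 40756, …, 45218, 45219.
1214 qualify.

1214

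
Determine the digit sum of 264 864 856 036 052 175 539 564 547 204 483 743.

161

2+6+4+8+6+4+8+5+6+0+3+6+0+5+2+1+7+5+5+3+9+5+6+4+5+4+7+2+0+4+4+8+3+7+4+3 = 161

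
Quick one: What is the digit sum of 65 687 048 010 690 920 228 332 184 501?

6+5+6+8+7+0+4+8+0+1+0+6+9+0+9+2+0+2+2+8+3+3+2+1+8+4+5+0+1 = 110

110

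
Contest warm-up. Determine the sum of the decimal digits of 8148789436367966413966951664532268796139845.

233

8+1+4+8+7+8+9+4+3+6+3+6+7+9+6+6+4+1+3+9+6+6+9+5+1+6+6+4+5+3+2+2+6+8+7+9+6+1+3+9+8+4+5 = 233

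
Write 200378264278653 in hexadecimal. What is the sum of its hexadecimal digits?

78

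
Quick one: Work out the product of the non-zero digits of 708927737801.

8297856

7×8×9×2×7×7×3×7×8×1 = 8297856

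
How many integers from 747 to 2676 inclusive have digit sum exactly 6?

The integers in [747, 2676] that have digit sum exactly 6: 1005, 1014, 1023, 1032, 1041, 1050, …, 2310, 2400.
36 qualify.

36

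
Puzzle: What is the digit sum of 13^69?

343

13^69 = 72793283424406571200160654426947096564972967042568163121501997737880143476573
Sum of its 77 digits: 343.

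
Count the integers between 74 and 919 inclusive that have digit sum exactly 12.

67

The integers in [74, 919] that have digit sum exactly 12: 75, 84, 93, 129, 138, 147, …, 903, 912.
67 qualify.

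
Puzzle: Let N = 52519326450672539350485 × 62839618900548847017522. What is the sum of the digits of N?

52519326450672539350485 × 62839618900548847017522 = 3300294459073777097164446839440079875294198170
Sum of its 46 digits: 216.

216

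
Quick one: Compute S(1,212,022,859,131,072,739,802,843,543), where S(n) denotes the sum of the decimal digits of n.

1+2+1+2+0+2+2+8+5+9+1+3+1+0+7+2+7+3+9+8+0+2+8+4+3+5+4+3 = 102

102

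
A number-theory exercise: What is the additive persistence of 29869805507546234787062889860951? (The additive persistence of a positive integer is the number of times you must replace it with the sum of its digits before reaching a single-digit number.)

3

29869805507546234787062889860951 → 167 → 14 → 5 (3 steps)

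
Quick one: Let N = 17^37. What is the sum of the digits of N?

197

17^37 = 3362095853201812742282475234995233875224247377
Sum of its 46 digits: 197.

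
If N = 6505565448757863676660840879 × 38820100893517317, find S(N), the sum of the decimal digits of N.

183

6505565448757863676660840879 × 38820100893517317 = 252546707090160529056368844028617961168001643
Sum of its 45 digits: 183.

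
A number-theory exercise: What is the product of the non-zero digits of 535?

5×3×5 = 75

75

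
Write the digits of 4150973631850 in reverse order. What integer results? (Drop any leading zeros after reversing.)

Reversing 4150973631850 gives 581363790514.

581363790514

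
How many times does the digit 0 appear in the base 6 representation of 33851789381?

2

33851789381 in base 6 is 23315025155045.
The digit 0 appears 2 times.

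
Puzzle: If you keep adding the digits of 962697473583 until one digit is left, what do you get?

9+6+2+6+9+7+4+7+3+5+8+3 = 69
6+9 = 15
1+5 = 6
(Equivalently, 962697473583 mod 9 = 6.)

6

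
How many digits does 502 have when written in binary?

502 in base 2 is 111110110, which has 9 digits.

9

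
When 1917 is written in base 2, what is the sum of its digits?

1917 in base 2 is 11101111101.
Digit sum: 1+1+1+0+1+1+1+1+1+0+1 = 9.

9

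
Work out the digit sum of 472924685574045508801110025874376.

4+7+2+9+2+4+6+8+5+5+7+4+0+4+5+5+0+8+8+0+1+1+1+0+0+2+5+8+7+4+3+7+6 = 138

138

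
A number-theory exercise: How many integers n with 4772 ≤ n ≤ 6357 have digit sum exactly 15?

The integers in [4772, 6357] that have digit sum exactly 15: 4803, 4812, 4821, 4830, 4902, 4911, …, 6342, 6351.
103 qualify.

103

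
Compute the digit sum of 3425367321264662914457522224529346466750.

166

3+4+2+5+3+6+7+3+2+1+2+6+4+6+6+2+9+1+4+4+5+7+5+2+2+2+2+4+5+2+9+3+4+6+4+6+6+7+5+0 = 166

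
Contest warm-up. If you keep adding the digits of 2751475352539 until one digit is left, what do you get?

4

2+7+5+1+4+7+5+3+5+2+5+3+9 = 58
5+8 = 13
1+3 = 4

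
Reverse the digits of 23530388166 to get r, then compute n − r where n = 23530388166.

Reverse of 23530388166 is 66188303532.
23530388166 − 66188303532 = -42657915366

-42657915366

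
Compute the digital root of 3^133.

The digital root of n equals n mod 9 (or 9 when 9 | n), so we need 3^133 mod 9.
3^133 ≡ 0 (mod 9), so the digital root is 9.

9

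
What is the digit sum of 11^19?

11^19 = 61159090448414546291
Sum of its 20 digits: 83.

83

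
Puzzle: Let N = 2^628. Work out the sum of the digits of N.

781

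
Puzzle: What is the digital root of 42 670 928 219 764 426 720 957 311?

4+2+6+7+0+9+2+8+2+1+9+7+6+4+4+2+6+7+2+0+9+5+7+3+1+1 = 114
1+1+4 = 6

6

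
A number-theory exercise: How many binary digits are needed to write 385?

385 in base 2 is 110000001, which has 9 digits.

9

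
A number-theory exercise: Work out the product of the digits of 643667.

6×4×3×6×6×7 = 18144

18144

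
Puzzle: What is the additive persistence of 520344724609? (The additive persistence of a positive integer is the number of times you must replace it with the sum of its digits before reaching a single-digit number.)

520344724609 → 46 → 10 → 1 (3 steps)

3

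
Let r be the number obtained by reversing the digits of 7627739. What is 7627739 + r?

Reverse of 7627739 is 9377267.
7627739 + 9377267 = 17005006

17005006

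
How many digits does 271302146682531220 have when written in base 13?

16

271302146682531220 in base 13 is 53B9A9786AA64A79, which has 16 digits.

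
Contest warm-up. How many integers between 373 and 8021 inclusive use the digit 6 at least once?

The integers in [373, 8021] that use the digit 6 at least once: 376, 386, 396, 406, 416, 426, …, 8006, 8016.
2826 qualify.

2826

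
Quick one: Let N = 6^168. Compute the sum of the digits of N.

549

6^168 = 53630280007600667441309751050522986986086114452847380016492230667768914186137062895083651603845230933068765378112674330399962300416
Sum of its 131 digits: 549.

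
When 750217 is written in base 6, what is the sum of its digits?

750217 in base 6 is 24025121.
Digit sum: 2+4+0+2+5+1+2+1 = 17.

17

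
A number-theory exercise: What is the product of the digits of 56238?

1440

5×6×2×3×8 = 1440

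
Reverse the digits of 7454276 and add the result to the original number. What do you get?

Reverse of 7454276 is 6724547.
7454276 + 6724547 = 14178823

14178823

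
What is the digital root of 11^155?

5

The digital root of n equals n mod 9 (or 9 when 9 | n), so we need 11^155 mod 9.
11^155 ≡ 5 (mod 9), so the digital root is 5.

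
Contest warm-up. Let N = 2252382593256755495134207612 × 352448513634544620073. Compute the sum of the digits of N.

247

2252382593256755495134207612 × 352448513634544620073 = 793848897129664558361776615683271725302444595676
Sum of its 48 digits: 247.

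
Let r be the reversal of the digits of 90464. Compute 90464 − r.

Reverse of 90464 is 46409.
90464 − 46409 = 44055

44055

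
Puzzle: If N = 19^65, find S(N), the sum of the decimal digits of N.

19^65 = 131517656596604663956102176642678715072020072327450916777499793705236707816143809299
Sum of its 84 digits: 379.

379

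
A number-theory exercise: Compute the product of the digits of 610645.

0

6×1×0×6×4×5 = 0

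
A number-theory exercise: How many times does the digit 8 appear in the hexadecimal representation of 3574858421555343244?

1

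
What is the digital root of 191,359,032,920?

1+9+1+3+5+9+0+3+2+9+2+0 = 44
4+4 = 8

8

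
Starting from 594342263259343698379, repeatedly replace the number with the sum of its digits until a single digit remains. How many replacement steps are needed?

594342263259343698379 → 106 → 7 (2 steps)

2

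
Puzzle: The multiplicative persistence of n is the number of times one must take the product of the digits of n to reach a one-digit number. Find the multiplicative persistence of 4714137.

3

4714137 → 2352 → 60 → 0 (3 steps)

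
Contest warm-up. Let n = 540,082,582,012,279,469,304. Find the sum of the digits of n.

81

5+4+0+0+8+2+5+8+2+0+1+2+2+7+9+4+6+9+3+0+4 = 81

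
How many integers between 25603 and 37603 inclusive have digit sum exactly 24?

742

The integers in [25603, 37603] that have digit sum exactly 24: 25629, 25638, 25647, 25656, 25665, 25674, …, 37581, 37590.
742 qualify.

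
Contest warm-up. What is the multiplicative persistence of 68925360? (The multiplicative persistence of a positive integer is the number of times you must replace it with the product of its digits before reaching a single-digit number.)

1

68925360 → 0 (1 step)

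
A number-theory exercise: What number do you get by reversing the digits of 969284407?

Reversing 969284407 gives 704482969.

704482969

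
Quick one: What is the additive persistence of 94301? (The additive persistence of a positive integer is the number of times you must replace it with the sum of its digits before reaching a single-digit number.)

2

94301 → 17 → 8 (2 steps)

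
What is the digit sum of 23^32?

169

23^32 = 37608910510519071039902074217516707306379521
Sum of its 44 digits: 169.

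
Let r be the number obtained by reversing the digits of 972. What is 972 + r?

Reverse of 972 is 279.
972 + 279 = 1251

1251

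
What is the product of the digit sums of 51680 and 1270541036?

S(51680) = 5+1+6+8+0 = 20.
S(1270541036) = 1+2+7+0+5+4+1+0+3+6 = 29.
20 · 29 = 580.

580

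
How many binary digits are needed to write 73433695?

73433695 in base 2 is 100011000001000001001011111, which has 27 digits.

27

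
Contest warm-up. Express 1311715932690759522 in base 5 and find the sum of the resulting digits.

46

1311715932690759522 in base 5 is 42000413212320122313301042.
Digit sum: 4+2+0+0+0+4+1+3+2+1+2+3+2+0+1+2+2+3+1+3+3+0+1+0+4+2 = 46.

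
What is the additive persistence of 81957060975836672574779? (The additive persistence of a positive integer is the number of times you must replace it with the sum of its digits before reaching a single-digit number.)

3

81957060975836672574779 → 128 → 11 → 2 (3 steps)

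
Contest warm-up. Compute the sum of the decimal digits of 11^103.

443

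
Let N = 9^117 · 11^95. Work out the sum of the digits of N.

9^117 · 11^95 = 3790344588588714922568537408040546437798460070534820526781011357651892908754594414599315413264040641181755463796964978961508624493518911213579851383643981014696208272935838445431939218145831415263152874079486619
Sum of its 211 digits: 972.

972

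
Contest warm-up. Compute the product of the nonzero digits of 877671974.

4148928

8×7×7×6×7×1×9×7×4 = 4148928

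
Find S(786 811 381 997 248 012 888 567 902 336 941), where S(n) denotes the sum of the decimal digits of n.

7+8+6+8+1+1+3+8+1+9+9+7+2+4+8+0+1+2+8+8+8+5+6+7+9+0+2+3+3+6+9+4+1 = 164

164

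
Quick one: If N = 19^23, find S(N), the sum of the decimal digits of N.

19^23 = 257829627945307727248226067259
Sum of its 30 digits: 145.

145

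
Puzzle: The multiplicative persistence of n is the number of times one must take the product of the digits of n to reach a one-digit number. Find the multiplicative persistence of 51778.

2

51778 → 1960 → 0 (2 steps)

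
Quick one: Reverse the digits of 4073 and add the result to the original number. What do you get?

Reverse of 4073 is 3704.
4073 + 3704 = 7777

7777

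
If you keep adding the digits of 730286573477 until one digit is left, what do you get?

7+3+0+2+8+6+5+7+3+4+7+7 = 59
5+9 = 14
1+4 = 5

5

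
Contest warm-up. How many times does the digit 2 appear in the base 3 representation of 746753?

3

746753 in base 3 is 1101221100112.
The digit 2 appears 3 times.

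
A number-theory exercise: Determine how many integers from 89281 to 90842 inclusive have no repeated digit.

The integers in [89281, 90842] that have no repeated digit: 89301, 89302, 89304, 89305, 89306, 89307, …, 90841, 90842.
524 qualify.

524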